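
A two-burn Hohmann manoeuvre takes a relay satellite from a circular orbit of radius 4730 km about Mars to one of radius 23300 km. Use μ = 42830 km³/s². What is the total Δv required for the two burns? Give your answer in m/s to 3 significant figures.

Δv = 1440 m/s

Semi-major axis of the transfer orbit: a_t = (4730 + 23300)/2 = 14015 km.
At r₁ the circular-orbit speed is v₁ = √(μ/r₁) = 3.0091 km/s.
Transfer-orbit speed at r₁ (vis-viva): v_p = √[μ(2/r₁ − 1/a_t)] = 3.8799 km/s.
First burn Δv₁ = |v_p − v₁| = 0.8708 km/s.
Circular speed at r₂: v₂ = √(μ/r₂) = 1.3558 km/s.
Transfer-orbit speed at r₂: v_a = √[μ(2/r₂ − 1/a_t)] = 0.78764 km/s.
Second burn Δv₂ = |v₂ − v_a| = 0.5682 km/s.
Δv = Δv₁ + Δv₂ = 0.8708 + 0.5682 = 1.439 km/s.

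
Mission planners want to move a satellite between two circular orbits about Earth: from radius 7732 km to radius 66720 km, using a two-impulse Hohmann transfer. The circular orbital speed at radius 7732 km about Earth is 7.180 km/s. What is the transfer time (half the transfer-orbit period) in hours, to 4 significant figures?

From the circular-orbit relation v² = μ/r at r = 7732 km: μ = v²r = (7.180)² × 7732 = 3.98603×10^5 km³/s².
Transfer-ellipse semi-major axis a_t = (r₁ + r₂)/2 = (7732 + 66720)/2 = 37226 km.
Half the transfer-orbit period gives t = π√(a_t³/μ) = 35740 s.
Converting: 35740 s ÷ 3600 s/hour = 9.928 hours.

t = 9.928 hours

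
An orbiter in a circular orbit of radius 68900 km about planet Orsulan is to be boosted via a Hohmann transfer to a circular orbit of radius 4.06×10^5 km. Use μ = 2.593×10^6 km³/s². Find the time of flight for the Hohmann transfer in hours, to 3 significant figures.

Semi-major axis of the transfer orbit: a_t = (68900 + 4.060×10^5)/2 = 2.3745×10^5 km.
Half the transfer-orbit period gives t = π√(a_t³/μ) = 2.257×10^5 s.
Converting: 2.257×10^5 s ÷ 3600 s/hour = 62.7 hours.

t = 62.7 hours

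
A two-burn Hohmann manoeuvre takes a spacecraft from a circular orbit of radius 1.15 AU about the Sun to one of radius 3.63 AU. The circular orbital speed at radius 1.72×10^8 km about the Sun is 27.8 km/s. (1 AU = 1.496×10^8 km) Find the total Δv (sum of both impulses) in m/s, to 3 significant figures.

Δv = 11300 m/s

From the circular-orbit relation v² = μ/r at r = 1.72×10^8 km: μ = v²r = (27.8)² × 1.72×10^8 = 1.32928×10^11 km³/s².
In km: r₁ = 1.15 × 1.496×10^8 = 1.7204×10^8 km; r₂ = 3.63 × 1.496×10^8 = 5.43048×10^8 km.
Transfer-ellipse semi-major axis a_t = (r₁ + r₂)/2 = (1.7204×10^8 + 5.43048×10^8)/2 = 3.57544×10^8 km.
At r₁ the circular-orbit speed is v₁ = √(μ/r₁) = 27.80 km/s.
Transfer-orbit speed at r₁ (vis-viva): v_p = √[μ(2/r₁ − 1/a_t)] = 34.26 km/s.
First burn Δv₁ = |v_p − v₁| = 6.460 km/s.
At r₂, v₂ = √(μ/r₂) = 15.646 km/s.
Transfer-orbit speed at r₂: v_a = √[μ(2/r₂ − 1/a_t)] = 10.853 km/s.
Second burn Δv₂ = |v₂ − v_a| = 4.793 km/s.
Δv = Δv₁ + Δv₂ = 6.460 + 4.793 = 11.25 km/s.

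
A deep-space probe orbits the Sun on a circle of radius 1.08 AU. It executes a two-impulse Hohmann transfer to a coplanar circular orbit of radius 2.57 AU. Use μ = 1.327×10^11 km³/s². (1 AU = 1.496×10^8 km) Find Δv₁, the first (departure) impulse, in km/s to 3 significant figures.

In km: r₁ = 1.08 × 1.496×10^8 = 1.61568×10^8 km; r₂ = 2.57 × 1.496×10^8 = 3.84472×10^8 km.
Semi-major axis of the transfer orbit: a_t = (1.61568×10^8 + 3.84472×10^8)/2 = 2.7302×10^8 km.
On the circular orbit at r = 1.61568×10^8 km, v_c = √(μ/r) = 28.66 km/s.
Vis-viva on the transfer ellipse at r = 1.61568×10^8 km gives v_t = √[μ(2/r − 1/a_t)] = 34.01 km/s.
Δv₁ = |v_t − v_c| = |34.01 − 28.66| = 5.350 km/s.

Δv₁ = 5.35 km/s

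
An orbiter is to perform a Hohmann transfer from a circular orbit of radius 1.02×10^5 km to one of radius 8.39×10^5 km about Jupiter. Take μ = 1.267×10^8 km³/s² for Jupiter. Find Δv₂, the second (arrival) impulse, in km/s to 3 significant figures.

Δv₂ = 6.57 km/s

Semi-major axis of the transfer orbit: a_t = (1.020×10^5 + 8.390×10^5)/2 = 4.705×10^5 km.
Circular speed at r = 8.390×10^5 km: v_c = √(μ/r) = 12.289 km/s.
Transfer-orbit speed at the same r (vis-viva, a = a_t): v_t = √[μ(2/r − 1/a_t)] = 5.7217 km/s.
Δv₂ = |v_t − v_c| = |5.7217 − 12.289| = 6.567 km/s.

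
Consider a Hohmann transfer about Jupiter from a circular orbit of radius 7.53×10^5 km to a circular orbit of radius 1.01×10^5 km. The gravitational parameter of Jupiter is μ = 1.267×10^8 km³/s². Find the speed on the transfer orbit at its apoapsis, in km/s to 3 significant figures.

The Hohmann ellipse has a_t = (r₁ + r₂)/2 = 4.270×10^5 km.
The apoapsis of the transfer ellipse is at r = 7.530×10^5 km.
Applying v² = μ(2/r − 1/a_t): v = 6.309 km/s.

v = 6.31 km/s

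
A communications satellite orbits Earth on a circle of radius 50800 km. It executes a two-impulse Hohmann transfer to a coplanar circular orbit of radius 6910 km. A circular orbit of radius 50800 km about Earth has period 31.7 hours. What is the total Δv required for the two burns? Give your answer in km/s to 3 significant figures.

From Kepler's third law T² = 4π²r³/μ at r = 50800 km, T = 31.7 hours = 31.7 × 3600 s = 1.1412×10^5 s: μ = 4π²r³/T² = 3.97400×10^5 km³/s².
The Hohmann ellipse has a_t = (r₁ + r₂)/2 = 28855 km.
Circular speed at r₁: v₁ = √(μ/r₁) = √(3.97400×10^5/50800) = 2.797 km/s.
Transfer-orbit speed at r₁ (vis-viva equation): v_a = √[μ(2/r₁ − 1/a_t)] = 1.369 km/s.
First burn Δv₁ = |v_a − v₁| = 1.428 km/s.
Circular speed at r₂: v₂ = √(μ/r₂) = 7.58359 km/s.
Transfer-orbit speed at r₂: v_p = √[μ(2/r₂ − 1/a_t)] = 10.0623 km/s.
Second burn Δv₂ = |v₂ − v_p| = 2.479 km/s.
Δv = Δv₁ + Δv₂ = 1.428 + 2.479 = 3.907 km/s.

Δv = 3.91 km/s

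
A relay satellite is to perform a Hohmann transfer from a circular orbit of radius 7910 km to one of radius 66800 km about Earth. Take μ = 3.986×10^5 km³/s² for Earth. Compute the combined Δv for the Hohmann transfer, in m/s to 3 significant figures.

Δv = 3710 m/s

The Hohmann ellipse has a_t = (r₁ + r₂)/2 = 37355 km.
At r₁ the circular-orbit speed is v₁ = √(μ/r₁) = 7.099 km/s.
Transfer-orbit speed at r₁ (vis-viva equation): v_p = √[μ(2/r₁ − 1/a_t)] = 9.493 km/s.
First burn Δv₁ = |v_p − v₁| = 2.394 km/s.
Circular speed at r₂: v₂ = √(μ/r₂) = 2.443 km/s.
Transfer-orbit speed at r₂: v_a = √[μ(2/r₂ − 1/a_t)] = 1.124 km/s.
Second burn Δv₂ = |v₂ − v_a| = 1.319 km/s.
Δv = Δv₁ + Δv₂ = 2.394 + 1.319 = 3.713 km/s.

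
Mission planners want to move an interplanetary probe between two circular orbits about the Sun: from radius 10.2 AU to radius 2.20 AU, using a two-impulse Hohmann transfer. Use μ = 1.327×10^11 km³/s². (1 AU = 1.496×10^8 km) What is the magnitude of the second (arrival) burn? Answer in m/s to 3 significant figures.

In km: r₁ = 10.2 × 1.496×10^8 = 1.52592×10^9 km; r₂ = 2.20 × 1.496×10^8 = 3.2912×10^8 km.
The Hohmann ellipse has a_t = (r₁ + r₂)/2 = 9.2752×10^8 km.
Circular speed at r = 3.2912×10^8 km: v_c = √(μ/r) = 20.080 km/s.
Transfer-orbit speed at the same r (vis-viva, a = a_t): v_t = √[μ(2/r − 1/a_t)] = 25.755 km/s.
Δv₂ = |v_t − v_c| = |25.755 − 20.080| = 5.675 km/s.

Δv₂ = 5680 m/s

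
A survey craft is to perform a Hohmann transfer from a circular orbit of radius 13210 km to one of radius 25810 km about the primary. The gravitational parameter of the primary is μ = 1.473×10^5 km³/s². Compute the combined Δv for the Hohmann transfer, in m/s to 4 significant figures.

Semi-major axis of the transfer orbit: a_t = (13210 + 25810)/2 = 19510 km.
Circular speed at r₁: v₁ = √(μ/r₁) = √(1.473×10^5/13210) = 3.33926 km/s.
On the transfer ellipse at r₁, vis-viva equation gives v_p = √[μ(2/r₁ − 1/a_t)] = 3.84074 km/s.
First burn Δv₁ = |v_p − v₁| = 0.5015 km/s.
Circular speed at r₂: v₂ = √(μ/r₂) = 2.3890 km/s.
Transfer-orbit speed at r₂: v_a = √[μ(2/r₂ − 1/a_t)] = 1.9658 km/s.
Second burn Δv₂ = |v₂ − v_a| = 0.4232 km/s.
Δv = Δv₁ + Δv₂ = 0.5015 + 0.4232 = 0.9247 km/s.

Δv = 924.7 m/s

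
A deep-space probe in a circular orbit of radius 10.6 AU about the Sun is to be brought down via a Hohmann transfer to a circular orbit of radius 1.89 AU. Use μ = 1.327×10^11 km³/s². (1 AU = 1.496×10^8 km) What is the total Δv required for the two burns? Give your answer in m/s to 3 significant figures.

In km: r₁ = 10.6 × 1.496×10^8 = 1.58576×10^9 km; r₂ = 1.89 × 1.496×10^8 = 2.82744×10^8 km.
Transfer-ellipse semi-major axis a_t = (r₁ + r₂)/2 = (1.58576×10^9 + 2.82744×10^8)/2 = 9.34252×10^8 km.
At r₁ the circular-orbit speed is v₁ = √(μ/r₁) = 9.1478 km/s.
On the transfer ellipse at r₁, vis-viva equation gives v_a = √[μ(2/r₁ − 1/a_t)] = 5.0325 km/s.
First burn Δv₁ = |v_a − v₁| = 4.1153 km/s.
At r₂, v₂ = √(μ/r₂) = 21.6640 km/s.
Transfer-orbit speed at r₂: v_p = √[μ(2/r₂ − 1/a_t)] = 28.2244 km/s.
Second burn Δv₂ = |v₂ − v_p| = 6.5604 km/s.
Δv = Δv₁ + Δv₂ = 4.1153 + 6.5604 = 10.68 km/s.

Δv = 10700 m/s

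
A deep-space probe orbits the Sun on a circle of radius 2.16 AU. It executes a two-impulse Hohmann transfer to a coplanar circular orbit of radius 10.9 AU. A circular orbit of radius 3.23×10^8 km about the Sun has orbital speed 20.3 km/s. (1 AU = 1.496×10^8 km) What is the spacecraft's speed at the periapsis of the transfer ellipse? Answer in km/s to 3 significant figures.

v = 26.2 km/s

From the circular-orbit relation v² = μ/r at r = 3.23×10^8 km: μ = v²r = (20.3)² × 3.23×10^8 = 1.33105×10^11 km³/s².
In km: r₁ = 2.16 × 1.496×10^8 = 3.23136×10^8 km; r₂ = 10.9 × 1.496×10^8 = 1.63064×10^9 km.
Semi-major axis of the transfer orbit: a_t = (3.23136×10^8 + 1.63064×10^9)/2 = 9.76888×10^8 km.
At periapsis, r = 3.23136×10^8 km.
Vis-viva: v = √[μ(2/r − 1/a_t)] = √[1.33105×10^11 × (2/3.23136×10^8 − 1/9.76888×10^8)] = 26.22 km/s.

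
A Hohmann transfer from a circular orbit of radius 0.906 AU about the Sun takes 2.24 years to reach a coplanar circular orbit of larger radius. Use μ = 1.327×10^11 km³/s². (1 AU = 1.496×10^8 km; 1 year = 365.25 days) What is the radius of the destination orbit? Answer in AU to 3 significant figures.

In km: r₁ = 0.906 × 1.496×10^8 = 1.355376×10^8 km.
Transfer time t = 2.24 years × 365.25 × 86400 s = 7.0689024×10^7 s, and t = π√(a_t³/μ).
So a_t = (μ t²/π²)^(1/3) = (1.327×10^11 × (7.0689024×10^7)² / π²)^(1/3) = 4.0653×10^8 km.
Since a_t = (r₁ + r₂)/2, r₂ = 2a_t − r₁ = 2×4.0653×10^8 − 1.355376×10^8 = 6.775224×10^8 km.
In AU: r₂ = 6.775224×10^8 / 1.496×10^8 = 4.53 AU.

r₂ = 4.53 AU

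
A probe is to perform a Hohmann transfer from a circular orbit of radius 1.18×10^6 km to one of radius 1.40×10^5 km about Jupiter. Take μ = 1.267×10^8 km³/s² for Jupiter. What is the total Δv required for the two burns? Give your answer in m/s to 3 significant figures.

Δv = 15700 m/s

Transfer-ellipse semi-major axis a_t = (r₁ + r₂)/2 = (1.180×10^6 + 1.400×10^5)/2 = 6.600×10^5 km.
At r₁ the circular-orbit speed is v₁ = √(μ/r₁) = 10.362 km/s.
Transfer-orbit speed at r₁ (vis-viva equation): v_a = √[μ(2/r₁ − 1/a_t)] = 4.7724 km/s.
First burn Δv₁ = |v_a − v₁| = 5.590 km/s.
At r₂, v₂ = √(μ/r₂) = 30.08 km/s.
Transfer-orbit speed at r₂: v_p = √[μ(2/r₂ − 1/a_t)] = 40.22 km/s.
Second burn Δv₂ = |v₂ − v_p| = 10.14 km/s.
Δv = Δv₁ + Δv₂ = 5.590 + 10.14 = 15.73 km/s.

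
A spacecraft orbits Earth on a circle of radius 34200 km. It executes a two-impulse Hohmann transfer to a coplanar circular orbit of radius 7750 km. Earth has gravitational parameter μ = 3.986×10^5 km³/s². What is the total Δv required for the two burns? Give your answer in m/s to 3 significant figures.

Δv = 3320 m/s

Transfer-ellipse semi-major axis a_t = (r₁ + r₂)/2 = (34200 + 7750)/2 = 20975 km.
Circular speed at r₁: v₁ = √(μ/r₁) = √(3.986×10^5/34200) = 3.414 km/s.
On the transfer ellipse at r₁, vis-viva equation gives v_a = √[μ(2/r₁ − 1/a_t)] = 2.075 km/s.
First burn Δv₁ = |v_a − v₁| = 1.339 km/s.
At r₂, v₂ = √(μ/r₂) = 7.172 km/s.
Transfer-orbit speed at r₂: v_p = √[μ(2/r₂ − 1/a_t)] = 9.158 km/s.
Second burn Δv₂ = |v₂ − v_p| = 1.986 km/s.
Total Δv = Δv₁ + Δv₂ = 3.325 km/s.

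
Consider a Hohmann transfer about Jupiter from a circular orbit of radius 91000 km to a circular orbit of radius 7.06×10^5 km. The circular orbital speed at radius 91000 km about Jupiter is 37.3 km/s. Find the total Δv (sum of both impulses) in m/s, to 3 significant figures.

Δv = 19300 m/s

From the circular-orbit relation v² = μ/r at r = 91000 km: μ = v²r = (37.3)² × 91000 = 1.26607×10^8 km³/s².
Transfer-ellipse semi-major axis a_t = (r₁ + r₂)/2 = (91000 + 7.060×10^5)/2 = 3.985×10^5 km.
Circular speed at r₁: v₁ = √(μ/r₁) = √(1.26607×10^8/91000) = 37.30 km/s.
On the transfer ellipse at r₁, vis-viva gives v_p = √[μ(2/r₁ − 1/a_t)] = 49.65 km/s.
First burn Δv₁ = |v_p − v₁| = 12.35 km/s.
Circular speed at r₂: v₂ = √(μ/r₂) = 13.391 km/s.
Transfer-orbit speed at r₂: v_a = √[μ(2/r₂ − 1/a_t)] = 6.3993 km/s.
Second burn Δv₂ = |v₂ − v_a| = 6.992 km/s.
Total Δv = Δv₁ + Δv₂ = 19.34 km/s.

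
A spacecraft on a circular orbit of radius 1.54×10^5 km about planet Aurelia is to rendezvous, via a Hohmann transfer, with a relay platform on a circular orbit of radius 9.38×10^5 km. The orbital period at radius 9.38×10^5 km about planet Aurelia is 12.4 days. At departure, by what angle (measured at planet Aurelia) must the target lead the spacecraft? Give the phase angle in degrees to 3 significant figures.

From Kepler's third law T² = 4π²r³/μ at r = 9.38×10^5 km, T = 12.4 days = 12.4 × 86400 s = 1.07136×10^6 s: μ = 4π²r³/T² = 2.83856×10^7 km³/s².
Semi-major axis of the transfer orbit: a_t = (1.540×10^5 + 9.380×10^5)/2 = 5.460×10^5 km.
Transfer time t = π√(a_t³/μ) = 2.3790×10^5 s.
Target angular speed ω₂ = √(μ/r₂³) = 5.8647×10^-6 rad/s.
Angle swept by the target during transfer: ω₂·t = 1.3952 rad = 79.94°.
Arrival is 180° from departure on the ellipse, so φ = 180° − 79.94° = 100°.

φ = 100°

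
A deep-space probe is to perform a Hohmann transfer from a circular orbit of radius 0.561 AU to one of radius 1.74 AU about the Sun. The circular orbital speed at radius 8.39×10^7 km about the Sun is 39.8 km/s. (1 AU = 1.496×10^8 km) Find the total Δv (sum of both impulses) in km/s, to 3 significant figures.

Δv = 16.0 km/s

From the circular-orbit relation v² = μ/r at r = 8.39×10^7 km: μ = v²r = (39.8)² × 8.39×10^7 = 1.32901×10^11 km³/s².
In km: r₁ = 0.561 × 1.496×10^8 = 8.39256×10^7 km; r₂ = 1.74 × 1.496×10^8 = 2.60304×10^8 km.
Semi-major axis of the transfer orbit: a_t = (8.39256×10^7 + 2.60304×10^8)/2 = 1.721148×10^8 km.
Circular speed at r₁: v₁ = √(μ/r₁) = √(1.32901×10^11/8.39256×10^7) = 39.794 km/s.
Transfer-orbit speed at r₁ (v² = μ(2/r − 1/a)): v_p = √[μ(2/r₁ − 1/a_t)] = 48.938 km/s.
First burn Δv₁ = |v_p − v₁| = 9.144 km/s.
Circular speed at r₂: v₂ = √(μ/r₂) = 22.5956 km/s.
Transfer-orbit speed at r₂: v_a = √[μ(2/r₂ − 1/a_t)] = 15.7784 km/s.
Second burn Δv₂ = |v₂ − v_a| = 6.817 km/s.
Δv = Δv₁ + Δv₂ = 9.144 + 6.817 = 15.96 km/s.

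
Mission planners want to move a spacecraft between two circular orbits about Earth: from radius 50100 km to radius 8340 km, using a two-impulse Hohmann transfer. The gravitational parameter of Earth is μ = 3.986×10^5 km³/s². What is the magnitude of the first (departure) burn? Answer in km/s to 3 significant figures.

Δv₁ = 1.31 km/s

The Hohmann ellipse has a_t = (r₁ + r₂)/2 = 29220 km.
On the circular orbit at r = 50100 km, v_c = √(μ/r) = 2.821 km/s.
Vis-viva on the transfer ellipse at r = 50100 km gives v_t = √[μ(2/r − 1/a_t)] = 1.507 km/s.
Δv₁ = |v_t − v_c| = |1.507 − 2.821| = 1.314 km/s.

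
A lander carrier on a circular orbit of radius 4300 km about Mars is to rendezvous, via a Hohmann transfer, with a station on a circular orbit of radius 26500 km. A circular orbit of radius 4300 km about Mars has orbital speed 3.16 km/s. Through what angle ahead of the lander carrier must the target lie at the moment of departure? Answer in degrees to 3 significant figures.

φ = 100°

From the circular-orbit relation v² = μ/r at r = 4300 km: μ = v²r = (3.16)² × 4300 = 42938.1 km³/s².
Transfer-ellipse semi-major axis a_t = (r₁ + r₂)/2 = (4300 + 26500)/2 = 15400 km.
Transfer time t = π√(a_t³/μ) = 28974.1 s.
The target's mean motion on its circular orbit is ω₂ = √(μ/r₂³) = 4.80344×10^-5 rad/s.
Angle swept by the target during transfer: ω₂·t = 1.3918 rad = 79.74°.
Arrival is 180° from departure on the ellipse, so φ = 180° − 79.74° = 100°.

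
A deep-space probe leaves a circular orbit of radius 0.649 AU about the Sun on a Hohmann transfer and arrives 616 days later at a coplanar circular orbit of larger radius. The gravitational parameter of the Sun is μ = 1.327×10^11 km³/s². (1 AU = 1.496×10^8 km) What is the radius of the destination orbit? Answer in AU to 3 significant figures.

r₂ = 3.85 AU

In km: r₁ = 0.649 × 1.496×10^8 = 9.70904×10^7 km.
Transfer time t = 616 days = 5.32224×10^7 s, and t = π√(a_t³/μ).
So a_t = (μ t²/π²)^(1/3) = (1.327×10^11 × (5.32224×10^7)² / π²)^(1/3) = 3.3645×10^8 km.
Since a_t = (r₁ + r₂)/2, r₂ = 2a_t − r₁ = 2×3.3645×10^8 − 9.70904×10^7 = 5.758096×10^8 km.
In AU: r₂ = 5.758096×10^8 / 1.496×10^8 = 3.85 AU.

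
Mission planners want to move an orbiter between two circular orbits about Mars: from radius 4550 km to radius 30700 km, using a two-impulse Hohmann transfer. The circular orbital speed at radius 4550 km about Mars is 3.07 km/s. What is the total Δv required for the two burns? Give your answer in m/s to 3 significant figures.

From the circular-orbit relation v² = μ/r at r = 4550 km: μ = v²r = (3.07)² × 4550 = 42883.3 km³/s².
The Hohmann ellipse has a_t = (r₁ + r₂)/2 = 17625 km.
At r₁ the circular-orbit speed is v₁ = √(μ/r₁) = 3.0700 km/s.
Transfer-orbit speed at r₁ (vis-viva): v_p = √[μ(2/r₁ − 1/a_t)] = 4.0518 km/s.
First burn Δv₁ = |v_p − v₁| = 0.9818 km/s.
Circular speed at r₂: v₂ = √(μ/r₂) = 1.1819 km/s.
Transfer-orbit speed at r₂: v_a = √[μ(2/r₂ − 1/a_t)] = 0.60050 km/s.
Second burn Δv₂ = |v₂ − v_a| = 0.5814 km/s.
Total Δv = Δv₁ + Δv₂ = 1.563 km/s.

Δv = 1560 m/s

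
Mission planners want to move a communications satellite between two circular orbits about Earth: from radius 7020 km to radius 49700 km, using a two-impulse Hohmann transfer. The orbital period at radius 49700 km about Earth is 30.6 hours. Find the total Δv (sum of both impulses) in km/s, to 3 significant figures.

From Kepler's third law T² = 4π²r³/μ at r = 49700 km, T = 30.6 hours = 30.6 × 3600 s = 1.1016×10^5 s: μ = 4π²r³/T² = 3.99375×10^5 km³/s².
Semi-major axis of the transfer orbit: a_t = (7020 + 49700)/2 = 28360 km.
Circular speed at r₁: v₁ = √(μ/r₁) = √(3.99375×10^5/7020) = 7.5426 km/s.
Transfer-orbit speed at r₁ (v² = μ(2/r − 1/a)): v_p = √[μ(2/r₁ − 1/a_t)] = 9.9850 km/s.
First burn Δv₁ = |v_p − v₁| = 2.4424 km/s.
At r₂, v₂ = √(μ/r₂) = 2.83473 km/s.
Transfer-orbit speed at r₂: v_a = √[μ(2/r₂ − 1/a_t)] = 1.41035 km/s.
Second burn Δv₂ = |v₂ − v_a| = 1.4244 km/s.
Total Δv = Δv₁ + Δv₂ = 3.867 km/s.

Δv = 3.87 km/s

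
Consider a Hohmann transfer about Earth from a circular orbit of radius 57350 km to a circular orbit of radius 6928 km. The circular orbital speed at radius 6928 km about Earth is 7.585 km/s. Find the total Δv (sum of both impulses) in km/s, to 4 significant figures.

Δv = 3.960 km/s

From the circular-orbit relation v² = μ/r at r = 6928 km: μ = v²r = (7.585)² × 6928 = 3.98583×10^5 km³/s².
The Hohmann ellipse has a_t = (r₁ + r₂)/2 = 32139 km.
Circular speed at r₁: v₁ = √(μ/r₁) = √(3.98583×10^5/57350) = 2.6363 km/s.
Transfer-orbit speed at r₁ (v² = μ(2/r − 1/a)): v_a = √[μ(2/r₁ − 1/a_t)] = 1.2240 km/s.
First burn Δv₁ = |v_a − v₁| = 1.4123 km/s.
Circular speed at r₂: v₂ = √(μ/r₂) = 7.58500 km/s.
Transfer-orbit speed at r₂: v_p = √[μ(2/r₂ − 1/a_t)] = 10.1323 km/s.
Second burn Δv₂ = |v₂ − v_p| = 2.5473 km/s.
Δv = Δv₁ + Δv₂ = 1.4123 + 2.5473 = 3.960 km/s.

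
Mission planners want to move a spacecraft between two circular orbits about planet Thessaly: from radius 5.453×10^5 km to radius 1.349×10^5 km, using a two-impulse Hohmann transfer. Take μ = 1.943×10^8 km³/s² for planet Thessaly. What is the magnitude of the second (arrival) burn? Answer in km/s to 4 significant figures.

The Hohmann ellipse has a_t = (r₁ + r₂)/2 = 3.401×10^5 km.
Circular speed at r = 1.349×10^5 km: v_c = √(μ/r) = 37.952 km/s.
Vis-viva on the transfer ellipse at r = 1.349×10^5 km gives v_t = √[μ(2/r − 1/a_t)] = 48.056 km/s.
Δv₂ = |v_t − v_c| = |48.056 − 37.952| = 10.10 km/s.

Δv₂ = 10.10 km/s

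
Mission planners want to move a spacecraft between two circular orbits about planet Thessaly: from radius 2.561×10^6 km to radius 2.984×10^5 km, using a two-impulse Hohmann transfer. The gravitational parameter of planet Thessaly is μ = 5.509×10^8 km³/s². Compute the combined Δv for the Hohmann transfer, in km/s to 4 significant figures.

Semi-major axis of the transfer orbit: a_t = (2.561×10^6 + 2.984×10^5)/2 = 1.4297×10^6 km.
At r₁ the circular-orbit speed is v₁ = √(μ/r₁) = 14.6667 km/s.
Transfer-orbit speed at r₁ (vis-viva equation): v_a = √[μ(2/r₁ − 1/a_t)] = 6.70052 km/s.
First burn Δv₁ = |v_a − v₁| = 7.966 km/s.
Circular speed at r₂: v₂ = √(μ/r₂) = 42.97 km/s.
Transfer-orbit speed at r₂: v_p = √[μ(2/r₂ − 1/a_t)] = 57.51 km/s.
Second burn Δv₂ = |v₂ − v_p| = 14.54 km/s.
Total Δv = Δv₁ + Δv₂ = 22.51 km/s.

Δv = 22.51 km/s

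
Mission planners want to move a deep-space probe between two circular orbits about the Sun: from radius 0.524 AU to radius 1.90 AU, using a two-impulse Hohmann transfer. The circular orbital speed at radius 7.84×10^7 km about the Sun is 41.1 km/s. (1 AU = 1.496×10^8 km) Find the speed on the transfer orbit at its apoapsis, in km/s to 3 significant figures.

From the circular-orbit relation v² = μ/r at r = 7.84×10^7 km: μ = v²r = (41.1)² × 7.84×10^7 = 1.32434×10^11 km³/s².
In km: r₁ = 0.524 × 1.496×10^8 = 7.83904×10^7 km; r₂ = 1.90 × 1.496×10^8 = 2.8424×10^8 km.
Semi-major axis of the transfer orbit: a_t = (7.83904×10^7 + 2.8424×10^8)/2 = 1.813152×10^8 km.
The apoapsis of the transfer ellipse is at r = 2.8424×10^8 km.
From the vis-viva equation, v = √[μ(2/r − 1/a_t)] = 14.19 km/s.

v = 14.2 km/s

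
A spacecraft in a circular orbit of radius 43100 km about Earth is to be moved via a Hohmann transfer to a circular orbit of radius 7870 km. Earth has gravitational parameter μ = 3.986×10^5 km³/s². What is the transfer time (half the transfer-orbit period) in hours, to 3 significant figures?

The Hohmann ellipse has a_t = (r₁ + r₂)/2 = 25485 km.
Transfer time t = π√(a_t³/μ) = π√((25485)³ / 3.986×10^5) = 20240 s.
Converting: 20240 s ÷ 3600 s/hour = 5.62 hours.

t = 5.62 hours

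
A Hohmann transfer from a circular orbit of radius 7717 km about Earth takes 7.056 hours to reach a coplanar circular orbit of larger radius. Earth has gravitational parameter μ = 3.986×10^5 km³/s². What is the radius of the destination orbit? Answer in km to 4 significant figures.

Transfer time t = 7.056 hours = 25401.6 s, and t = π√(a_t³/μ).
So a_t = (μ t²/π²)^(1/3) = (3.986×10^5 × (25401.6)² / π²)^(1/3) = 29647 km.
Since a_t = (r₁ + r₂)/2, r₂ = 2a_t − r₁ = 2×29647 − 7717 = 51577 km.

r₂ = 51580 km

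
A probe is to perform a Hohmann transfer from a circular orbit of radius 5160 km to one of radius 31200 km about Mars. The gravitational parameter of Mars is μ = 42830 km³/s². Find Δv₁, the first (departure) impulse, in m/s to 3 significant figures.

Δv₁ = 893 m/s

Semi-major axis of the transfer orbit: a_t = (5160 + 31200)/2 = 18180 km.
On the circular orbit at r = 5160 km, v_c = √(μ/r) = 2.8810 km/s.
Vis-viva on the transfer ellipse at r = 5160 km gives v_t = √[μ(2/r − 1/a_t)] = 3.7742 km/s.
Δv₁ = |v_t − v_c| = |3.7742 − 2.8810| = 0.8932 km/s.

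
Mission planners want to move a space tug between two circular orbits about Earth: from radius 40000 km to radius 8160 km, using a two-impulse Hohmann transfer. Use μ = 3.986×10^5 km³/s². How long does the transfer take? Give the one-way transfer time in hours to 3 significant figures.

Transfer-ellipse semi-major axis a_t = (r₁ + r₂)/2 = (40000 + 8160)/2 = 24080 km.
Transfer time t = π√(a_t³/μ) = π√((24080)³ / 3.986×10^5) = 18590 s.
Converting: 18590 s ÷ 3600 s/hour = 5.16 hours.

t = 5.16 hours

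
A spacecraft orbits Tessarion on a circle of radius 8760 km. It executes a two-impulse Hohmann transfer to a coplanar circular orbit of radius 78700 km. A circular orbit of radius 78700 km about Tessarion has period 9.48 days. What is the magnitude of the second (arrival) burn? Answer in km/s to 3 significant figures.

Δv₂ = 0.334 km/s

From Kepler's third law T² = 4π²r³/μ at r = 78700 km, T = 9.48 days = 9.48 × 86400 s = 8.19072×10^5 s: μ = 4π²r³/T² = 28684.0 km³/s².
Semi-major axis of the transfer orbit: a_t = (8760 + 78700)/2 = 43730 km.
On the circular orbit at r = 78700 km, v_c = √(μ/r) = 0.6037 km/s.
Vis-viva on the transfer ellipse at r = 78700 km gives v_t = √[μ(2/r − 1/a_t)] = 0.2702 km/s.
Δv₂ = |v_t − v_c| = |0.2702 − 0.6037| = 0.3335 km/s.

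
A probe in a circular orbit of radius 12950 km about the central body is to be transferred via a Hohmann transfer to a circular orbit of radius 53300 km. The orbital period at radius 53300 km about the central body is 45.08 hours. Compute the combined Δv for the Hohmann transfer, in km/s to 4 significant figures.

From Kepler's third law T² = 4π²r³/μ at r = 53300 km, T = 45.08 hours = 45.08 × 3600 s = 1.62288×10^5 s: μ = 4π²r³/T² = 2.26970×10^5 km³/s².
Semi-major axis of the transfer orbit: a_t = (12950 + 53300)/2 = 33125 km.
Circular speed at r₁: v₁ = √(μ/r₁) = √(2.26970×10^5/12950) = 4.186 km/s.
On the transfer ellipse at r₁, vis-viva gives v_p = √[μ(2/r₁ − 1/a_t)] = 5.310 km/s.
First burn Δv₁ = |v_p − v₁| = 1.124 km/s.
Circular speed at r₂: v₂ = √(μ/r₂) = 2.0636 km/s.
Transfer-orbit speed at r₂: v_a = √[μ(2/r₂ − 1/a_t)] = 1.2903 km/s.
Second burn Δv₂ = |v₂ − v_a| = 0.7733 km/s.
Δv = Δv₁ + Δv₂ = 1.124 + 0.7733 = 1.897 km/s.

Δv = 1.897 km/s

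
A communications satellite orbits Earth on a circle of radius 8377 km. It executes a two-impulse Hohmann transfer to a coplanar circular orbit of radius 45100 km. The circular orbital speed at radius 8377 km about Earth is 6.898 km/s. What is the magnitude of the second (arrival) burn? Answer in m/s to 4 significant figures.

Δv₂ = 1309 m/s

From the circular-orbit relation v² = μ/r at r = 8377 km: μ = v²r = (6.898)² × 8377 = 3.98598×10^5 km³/s².
Semi-major axis of the transfer orbit: a_t = (8377 + 45100)/2 = 26738.5 km.
Circular speed at r = 45100 km: v_c = √(μ/r) = 2.973 km/s.
Vis-viva on the transfer ellipse at r = 45100 km gives v_t = √[μ(2/r − 1/a_t)] = 1.664 km/s.
Δv₂ = |v_t − v_c| = |1.664 − 2.973| = 1.309 km/s.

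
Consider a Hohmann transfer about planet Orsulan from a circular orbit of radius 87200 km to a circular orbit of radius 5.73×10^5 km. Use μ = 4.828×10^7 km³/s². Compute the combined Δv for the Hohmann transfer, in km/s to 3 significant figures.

Δv = 11.9 km/s

The Hohmann ellipse has a_t = (r₁ + r₂)/2 = 3.301×10^5 km.
Circular speed at r₁: v₁ = √(μ/r₁) = √(4.828×10^7/87200) = 23.530 km/s.
On the transfer ellipse at r₁, v² = μ(2/r − 1/a) gives v_p = √[μ(2/r₁ − 1/a_t)] = 31.001 km/s.
First burn Δv₁ = |v_p − v₁| = 7.471 km/s.
At r₂, v₂ = √(μ/r₂) = 9.179 km/s.
Transfer-orbit speed at r₂: v_a = √[μ(2/r₂ − 1/a_t)] = 4.718 km/s.
Second burn Δv₂ = |v₂ − v_a| = 4.461 km/s.
Δv = Δv₁ + Δv₂ = 7.471 + 4.461 = 11.93 km/s.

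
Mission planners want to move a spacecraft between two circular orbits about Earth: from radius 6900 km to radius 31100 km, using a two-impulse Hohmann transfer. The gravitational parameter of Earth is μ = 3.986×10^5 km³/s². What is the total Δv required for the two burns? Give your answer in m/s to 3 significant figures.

Semi-major axis of the transfer orbit: a_t = (6900 + 31100)/2 = 19000 km.
Circular speed at r₁: v₁ = √(μ/r₁) = √(3.986×10^5/6900) = 7.60053 km/s.
On the transfer ellipse at r₁, v² = μ(2/r − 1/a) gives v_p = √[μ(2/r₁ − 1/a_t)] = 9.72406 km/s.
First burn Δv₁ = |v_p − v₁| = 2.1235 km/s.
At r₂, v₂ = √(μ/r₂) = 3.5800 km/s.
Transfer-orbit speed at r₂: v_a = √[μ(2/r₂ − 1/a_t)] = 2.1574 km/s.
Second burn Δv₂ = |v₂ − v_a| = 1.4226 km/s.
Δv = Δv₁ + Δv₂ = 2.1235 + 1.4226 = 3.546 km/s.

Δv = 3550 m/s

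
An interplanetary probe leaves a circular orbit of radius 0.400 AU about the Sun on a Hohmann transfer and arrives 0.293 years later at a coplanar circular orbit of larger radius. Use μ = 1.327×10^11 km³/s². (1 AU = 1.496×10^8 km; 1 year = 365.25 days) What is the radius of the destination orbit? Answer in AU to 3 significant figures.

r₂ = 1.00 AU

In km: r₁ = 0.400 × 1.496×10^8 = 5.984×10^7 km.
Transfer time t = 0.293 years × 365.25 × 86400 s = 9.2463768×10^6 s, and t = π√(a_t³/μ).
So a_t = (μ t²/π²)^(1/3) = (1.327×10^11 × (9.2463768×10^6)² / π²)^(1/3) = 1.0475×10^8 km.
Since a_t = (r₁ + r₂)/2, r₂ = 2a_t − r₁ = 2×1.0475×10^8 − 5.984×10^7 = 1.4966×10^8 km.
In AU: r₂ = 1.4966×10^8 / 1.496×10^8 = 1.00 AU.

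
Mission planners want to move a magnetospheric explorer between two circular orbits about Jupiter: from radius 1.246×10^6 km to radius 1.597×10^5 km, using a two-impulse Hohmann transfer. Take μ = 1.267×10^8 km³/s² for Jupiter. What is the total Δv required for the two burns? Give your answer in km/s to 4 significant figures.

Δv = 14.61 km/s

The Hohmann ellipse has a_t = (r₁ + r₂)/2 = 7.0285×10^5 km.
Circular speed at r₁: v₁ = √(μ/r₁) = √(1.267×10^8/1.246×10^6) = 10.084 km/s.
Transfer-orbit speed at r₁ (vis-viva equation): v_a = √[μ(2/r₁ − 1/a_t)] = 4.8067 km/s.
First burn Δv₁ = |v_a − v₁| = 5.277 km/s.
At r₂, v₂ = √(μ/r₂) = 28.167 km/s.
Transfer-orbit speed at r₂: v_p = √[μ(2/r₂ − 1/a_t)] = 37.503 km/s.
Second burn Δv₂ = |v₂ − v_p| = 9.336 km/s.
Δv = Δv₁ + Δv₂ = 5.277 + 9.336 = 14.61 km/s.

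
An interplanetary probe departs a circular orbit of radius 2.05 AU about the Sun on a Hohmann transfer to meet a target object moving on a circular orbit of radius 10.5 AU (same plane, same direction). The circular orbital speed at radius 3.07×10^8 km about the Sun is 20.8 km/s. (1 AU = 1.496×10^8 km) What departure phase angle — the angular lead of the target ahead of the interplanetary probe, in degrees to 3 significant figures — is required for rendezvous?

From the circular-orbit relation v² = μ/r at r = 3.07×10^8 km: μ = v²r = (20.8)² × 3.07×10^8 = 1.32820×10^11 km³/s².
In km: r₁ = 2.05 × 1.496×10^8 = 3.0668×10^8 km; r₂ = 10.5 × 1.496×10^8 = 1.5708×10^9 km.
Transfer-ellipse semi-major axis a_t = (r₁ + r₂)/2 = (3.0668×10^8 + 1.5708×10^9)/2 = 9.3874×10^8 km.
Transfer time t = π√(a_t³/μ) = 2.4793×10^8 s.
Target angular speed ω₂ = √(μ/r₂³) = 5.8540×10^-9 rad/s.
Angle swept by the target during transfer: ω₂·t = 1.4514 rad = 83.16°.
Arrival is 180° from departure on the ellipse, so φ = 180° − 83.16° = 96.8°.

φ = 96.8°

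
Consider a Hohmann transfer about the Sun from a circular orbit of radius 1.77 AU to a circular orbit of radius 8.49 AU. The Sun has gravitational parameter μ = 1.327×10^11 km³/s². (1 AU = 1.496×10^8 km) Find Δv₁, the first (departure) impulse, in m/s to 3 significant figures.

Δv₁ = 6410 m/s

In km: r₁ = 1.77 × 1.496×10^8 = 2.64792×10^8 km; r₂ = 8.49 × 1.496×10^8 = 1.270104×10^9 km.
Semi-major axis of the transfer orbit: a_t = (2.64792×10^8 + 1.270104×10^9)/2 = 7.67448×10^8 km.
On the circular orbit at r = 2.64792×10^8 km, v_c = √(μ/r) = 22.386 km/s.
Vis-viva on the transfer ellipse at r = 2.64792×10^8 km gives v_t = √[μ(2/r − 1/a_t)] = 28.799 km/s.
Δv₁ = |v_t − v_c| = |28.799 − 22.386| = 6.413 km/s.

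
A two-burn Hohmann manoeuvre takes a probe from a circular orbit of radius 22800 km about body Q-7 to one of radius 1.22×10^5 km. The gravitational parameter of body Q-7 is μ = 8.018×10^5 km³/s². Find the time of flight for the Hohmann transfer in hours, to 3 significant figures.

t = 19.0 hours

The Hohmann ellipse has a_t = (r₁ + r₂)/2 = 72400 km.
By Kepler's third law the transfer-orbit period is T = 2π√(a_t³/μ), so t = T/2 = 68350 s.
Converting: 68350 s ÷ 3600 s/hour = 19.0 hours.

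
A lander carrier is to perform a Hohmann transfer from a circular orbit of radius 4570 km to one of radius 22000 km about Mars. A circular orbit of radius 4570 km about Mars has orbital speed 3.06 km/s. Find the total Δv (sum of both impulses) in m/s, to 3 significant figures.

From the circular-orbit relation v² = μ/r at r = 4570 km: μ = v²r = (3.06)² × 4570 = 42791.7 km³/s².
Semi-major axis of the transfer orbit: a_t = (4570 + 22000)/2 = 13285 km.
At r₁ the circular-orbit speed is v₁ = √(μ/r₁) = 3.06000 km/s.
On the transfer ellipse at r₁, v² = μ(2/r − 1/a) gives v_p = √[μ(2/r₁ − 1/a_t)] = 3.93778 km/s.
First burn Δv₁ = |v_p − v₁| = 0.87778 km/s.
At r₂, v₂ = √(μ/r₂) = 1.394659 km/s.
Transfer-orbit speed at r₂: v_a = √[μ(2/r₂ − 1/a_t)] = 0.8179853 km/s.
Second burn Δv₂ = |v₂ − v_a| = 0.57667 km/s.
Total Δv = Δv₁ + Δv₂ = 1.454 km/s.

Δv = 1450 m/s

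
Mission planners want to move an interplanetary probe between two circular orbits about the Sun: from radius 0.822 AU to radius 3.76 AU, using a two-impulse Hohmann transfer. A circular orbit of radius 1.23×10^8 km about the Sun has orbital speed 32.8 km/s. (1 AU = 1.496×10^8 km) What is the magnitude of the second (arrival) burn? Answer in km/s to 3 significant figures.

From the circular-orbit relation v² = μ/r at r = 1.23×10^8 km: μ = v²r = (32.8)² × 1.23×10^8 = 1.32328×10^11 km³/s².
In km: r₁ = 0.822 × 1.496×10^8 = 1.229712×10^8 km; r₂ = 3.76 × 1.496×10^8 = 5.62496×10^8 km.
The Hohmann ellipse has a_t = (r₁ + r₂)/2 = 3.427336×10^8 km.
Circular speed at r = 5.62496×10^8 km: v_c = √(μ/r) = 15.338 km/s.
Transfer-orbit speed at the same r (vis-viva, a = a_t): v_t = √[μ(2/r − 1/a_t)] = 9.1873 km/s.
Δv₂ = |v_t − v_c| = |9.1873 − 15.338| = 6.151 km/s.

Δv₂ = 6.15 km/s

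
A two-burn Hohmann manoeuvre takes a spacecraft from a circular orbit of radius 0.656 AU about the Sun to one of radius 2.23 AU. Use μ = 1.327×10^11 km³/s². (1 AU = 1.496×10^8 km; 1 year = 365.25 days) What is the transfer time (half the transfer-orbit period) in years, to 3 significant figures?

t = 0.867 years

In km: r₁ = 0.656 × 1.496×10^8 = 9.81376×10^7 km; r₂ = 2.23 × 1.496×10^8 = 3.33608×10^8 km.
The Hohmann ellipse has a_t = (r₁ + r₂)/2 = 2.158728×10^8 km.
By Kepler's third law the transfer-orbit period is T = 2π√(a_t³/μ), so t = T/2 = 2.735×10^7 s.
Converting: 2.735×10^7 s ÷ 3.15576×10^7 s/year (365.25 × 86400) = 0.867 years.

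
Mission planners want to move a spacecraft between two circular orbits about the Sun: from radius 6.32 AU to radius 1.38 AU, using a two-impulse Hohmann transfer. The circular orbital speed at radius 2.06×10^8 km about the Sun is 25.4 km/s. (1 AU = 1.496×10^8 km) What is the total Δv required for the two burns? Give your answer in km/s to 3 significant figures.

Δv = 11.9 km/s

From the circular-orbit relation v² = μ/r at r = 2.06×10^8 km: μ = v²r = (25.4)² × 2.06×10^8 = 1.32903×10^11 km³/s².
In km: r₁ = 6.32 × 1.496×10^8 = 9.45472×10^8 km; r₂ = 1.38 × 1.496×10^8 = 2.06448×10^8 km.
Semi-major axis of the transfer orbit: a_t = (9.45472×10^8 + 2.06448×10^8)/2 = 5.7596×10^8 km.
At r₁ the circular-orbit speed is v₁ = √(μ/r₁) = 11.856 km/s.
On the transfer ellipse at r₁, v² = μ(2/r − 1/a) gives v_a = √[μ(2/r₁ − 1/a_t)] = 7.0983 km/s.
First burn Δv₁ = |v_a − v₁| = 4.758 km/s.
Circular speed at r₂: v₂ = √(μ/r₂) = 25.372 km/s.
Transfer-orbit speed at r₂: v_p = √[μ(2/r₂ − 1/a_t)] = 32.508 km/s.
Second burn Δv₂ = |v₂ − v_p| = 7.136 km/s.
Δv = Δv₁ + Δv₂ = 4.758 + 7.136 = 11.89 km/s.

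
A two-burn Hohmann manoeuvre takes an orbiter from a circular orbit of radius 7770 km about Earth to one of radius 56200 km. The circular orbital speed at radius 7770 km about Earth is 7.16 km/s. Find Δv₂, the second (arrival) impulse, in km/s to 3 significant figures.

From the circular-orbit relation v² = μ/r at r = 7770 km: μ = v²r = (7.16)² × 7770 = 3.98334×10^5 km³/s².
Semi-major axis of the transfer orbit: a_t = (7770 + 56200)/2 = 31985 km.
On the circular orbit at r = 56200 km, v_c = √(μ/r) = 2.662 km/s.
Transfer-orbit speed at the same r (vis-viva, a = a_t): v_t = √[μ(2/r − 1/a_t)] = 1.312 km/s.
Δv₂ = |v_t − v_c| = |1.312 − 2.662| = 1.350 km/s.

Δv₂ = 1.35 km/s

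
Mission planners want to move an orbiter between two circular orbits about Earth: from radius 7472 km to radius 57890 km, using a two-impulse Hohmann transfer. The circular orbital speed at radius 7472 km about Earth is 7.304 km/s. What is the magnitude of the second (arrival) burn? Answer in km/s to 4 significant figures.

Δv₂ = 1.369 km/s

From the circular-orbit relation v² = μ/r at r = 7472 km: μ = v²r = (7.304)² × 7472 = 3.98619×10^5 km³/s².
Semi-major axis of the transfer orbit: a_t = (7472 + 57890)/2 = 32681 km.
Circular speed at r = 57890 km: v_c = √(μ/r) = 2.624 km/s.
Transfer-orbit speed at the same r (vis-viva, a = a_t): v_t = √[μ(2/r − 1/a_t)] = 1.255 km/s.
Δv₂ = |v_t − v_c| = |1.255 − 2.624| = 1.369 km/s.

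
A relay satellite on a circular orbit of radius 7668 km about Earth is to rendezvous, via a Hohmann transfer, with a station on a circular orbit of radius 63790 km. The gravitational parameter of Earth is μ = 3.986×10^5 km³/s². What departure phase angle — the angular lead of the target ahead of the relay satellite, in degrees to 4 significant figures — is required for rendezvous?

Transfer-ellipse semi-major axis a_t = (r₁ + r₂)/2 = (7668 + 63790)/2 = 35729 km.
Transfer time t = π√(a_t³/μ) = 33606 s.
The target's mean motion on its circular orbit is ω₂ = √(μ/r₂³) = 3.9187×10^-5 rad/s.
Angle swept by the target during transfer: ω₂·t = 1.3169 rad = 75.453°.
Arrival is 180° from departure on the ellipse, so φ = 180° − 75.453° = 104.5°.

φ = 104.5°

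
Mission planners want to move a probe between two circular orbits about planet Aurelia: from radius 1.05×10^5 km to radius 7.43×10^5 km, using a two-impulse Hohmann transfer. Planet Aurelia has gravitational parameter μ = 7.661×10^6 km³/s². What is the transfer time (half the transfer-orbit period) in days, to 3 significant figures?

Transfer-ellipse semi-major axis a_t = (r₁ + r₂)/2 = (1.050×10^5 + 7.430×10^5)/2 = 4.240×10^5 km.
Half the transfer-orbit period gives t = π√(a_t³/μ) = 3.134×10^5 s.
Converting: 3.134×10^5 s ÷ 86400 s/day = 3.63 days.

t = 3.63 days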